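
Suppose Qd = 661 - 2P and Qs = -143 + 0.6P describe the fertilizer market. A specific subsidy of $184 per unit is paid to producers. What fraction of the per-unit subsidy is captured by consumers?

Pre-subsidy: 661 - 2P = -143 + 0.6P gives P* = 4020/13, Q* = 553/13.
With the subsidy, sellers receive Ps = Pb + 184 for each unit, where Pb is the price buyers pay.
Supply in terms of Pb becomes Qs = -143 + 0.6(Pb + 184) = -32.6 + 0.6Pb. Setting this equal to demand: 661 - 2Pb = -32.6 + 0.6Pb, so Pb = 3468/13.
Sellers receive Ps = 3468/13 + 184 = 5860/13; Q' = 661 − 2·(3468/13) = 1657/13.
Buyers' price falls by P* − Pb = 4020/13 − 3468/13 = 552/13; sellers' price rises by Ps − P* = 5860/13 − 4020/13 = 1840/13.
So consumers capture (552/13)/184 = 3/13 of each unit of subsidy.

Consumer share = 3/13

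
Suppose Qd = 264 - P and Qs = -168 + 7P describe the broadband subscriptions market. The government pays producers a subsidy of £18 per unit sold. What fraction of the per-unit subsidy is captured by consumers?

Consumer share = 0.875

Pre-subsidy: 264 - P = -168 + 7P gives P* = 54, Q* = 210.
With the subsidy, sellers receive Ps = Pb + 18 for each unit, where Pb is the price buyers pay.
Supply in terms of Pb becomes Qs = -168 + 7(Pb + 18) = -42 + 7Pb. Setting this equal to demand: 264 - Pb = -42 + 7Pb, so Pb = 38.25.
Sellers receive Ps = 38.25 + 18 = 56.25; Q' = 264 − 1·38.25 = 225.75.
Buyers' price falls by P* − Pb = 54 − 38.25 = 15.75; sellers' price rises by Ps − P* = 56.25 − 54 = 2.25.
So consumers capture 15.75/18 = 0.875 of each unit of subsidy.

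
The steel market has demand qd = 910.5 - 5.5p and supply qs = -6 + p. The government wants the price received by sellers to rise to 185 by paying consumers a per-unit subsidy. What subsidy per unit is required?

Required subsidy s = 52 per unit

At a seller price of 185, quantity supplied is -6 + 1·185 = 179.
Buyers absorb 179 only when they pay pb with 910.5 − 5.5·pb = 179, i.e. pb = 133.
s = ps − pb = 185 − 133 = 52.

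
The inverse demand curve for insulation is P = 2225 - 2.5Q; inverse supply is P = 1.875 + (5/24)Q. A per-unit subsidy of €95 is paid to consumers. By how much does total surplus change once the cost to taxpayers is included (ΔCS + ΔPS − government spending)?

Pre-subsidy: 2225 - 2.5Q = 1.875 + (5/24)Q gives Q* = 10671/13 and P* = 4495/26.
With the rebate, buyers effectively pay Pb = Ps − 95, where Ps is the price sellers receive.
On the curves, Pb = 2225 - 2.5Q and Ps = 1.875 + (5/24)Q; the wedge Ps − Pb = 95 gives 1.875 + (5/24)Q − (2225 - 2.5Q) = 95, so Q' = 11127/13.
Then Pb = 2225 − 2.5·(11127/13) = 2215/26 and Ps = 1.875 + (5/24)·(11127/13) = 4685/26.
ΔCS = ½(10671/13 + 11127/13)(4495/26 − 2215/26) = 12424860/169; ΔPS = ½(10671/13 + 11127/13)(4685/26 − 4495/26) = 1035405/169.
Government spending = 95 × 11127/13 = 1057065/13.
Net change = 12424860/169 + 1035405/169 − 1057065/13 = -21660/13. The loss equals the DWL triangle ½·95·456/13.

Net change in total surplus = -21660/13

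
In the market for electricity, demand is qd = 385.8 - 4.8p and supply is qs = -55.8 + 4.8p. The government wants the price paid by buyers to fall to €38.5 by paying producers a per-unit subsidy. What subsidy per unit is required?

At a buyer price of 38.5, quantity demanded is 385.8 − 4.8·38.5 = 201.
Sellers supply 201 only when they receive ps with -55.8 + 4.8·ps = 201, i.e. ps = 53.5.
s = ps − pb = 53.5 − 38.5 = 15.

Required subsidy s = €15 per unit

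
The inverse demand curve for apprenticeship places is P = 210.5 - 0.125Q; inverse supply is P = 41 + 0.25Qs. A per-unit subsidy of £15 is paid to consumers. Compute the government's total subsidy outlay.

Pre-subsidy: 210.5 - 0.125Q = 41 + 0.25Q gives Q* = 452 and P* = 154.
With the rebate, buyers effectively pay Pb = Ps − 15, where Ps is the price sellers receive.
On the curves, Pb = 210.5 - 0.125Q and Ps = 41 + 0.25Q; the wedge Ps − Pb = 15 gives 41 + 0.25Q − (210.5 - 0.125Q) = 15, so Q' = 492.
Then Pb = 210.5 − 0.125·492 = 149 and Ps = 41 + 0.25·492 = 164.
Government outlay = subsidy × quantity = 15 × 492 = 7380.

Government cost = £7380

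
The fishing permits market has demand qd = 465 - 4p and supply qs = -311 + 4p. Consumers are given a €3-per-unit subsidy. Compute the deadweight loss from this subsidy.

Pre-subsidy: 465 - 4p = -311 + 4p gives p* = 97, q* = 77.
With the rebate, buyers effectively pay pb = ps − 3, where ps is the price sellers receive.
Demand in terms of ps becomes qd = 465 − 4(ps − 3) = 477 - 4ps. Setting this equal to supply: 477 - 4ps = -311 + 4ps, so ps = 98.5.
Buyers pay pb = 98.5 − 3 = 95.5; q' = -311 + 4·98.5 = 83.
The subsidy expands output by 83 − 77 = 6 past the efficient level; on those units the gap between marginal cost and willingness to pay runs from 0 up to 3.
DWL = ½ × 3 × 6 = 9.

Deadweight loss = €9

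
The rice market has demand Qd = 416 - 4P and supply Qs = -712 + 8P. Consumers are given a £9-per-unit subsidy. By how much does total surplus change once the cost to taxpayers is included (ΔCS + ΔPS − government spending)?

Net change in total surplus = -£108

Pre-subsidy: 416 - 4P = -712 + 8P gives P* = 94, Q* = 40.
With the rebate, buyers effectively pay Pb = Ps − 9, where Ps is the price sellers receive.
Demand in terms of Ps becomes Qd = 416 − 4(Ps − 9) = 452 - 4Ps. Setting this equal to supply: 452 - 4Ps = -712 + 8Ps, so Ps = 97.
Buyers pay Pb = 97 − 9 = 88; Q' = -712 + 8·97 = 64.
ΔCS = ½(40 + 64)(94 − 88) = 312; ΔPS = ½(40 + 64)(97 − 94) = 156.
Government spending = 9 × 64 = 576.
Net change = 312 + 156 − 576 = -108. The loss equals the DWL triangle ½·9·24.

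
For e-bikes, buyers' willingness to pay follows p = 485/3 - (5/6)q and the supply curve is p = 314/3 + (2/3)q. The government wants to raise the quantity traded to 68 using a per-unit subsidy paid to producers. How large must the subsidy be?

At q = 68, from the demand curve buyers pay pb = 485/3 − (5/6)·68 = 105; from the supply curve sellers need ps = 314/3 + (2/3)·68 = 150.
The subsidy must fill the gap: s = ps − pb = 150 − 105 = 45.

Required subsidy s = 45 per unit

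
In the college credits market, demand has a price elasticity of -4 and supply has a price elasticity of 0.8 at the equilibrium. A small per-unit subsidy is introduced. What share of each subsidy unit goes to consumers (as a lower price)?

For a small subsidy around the equilibrium, the benefit split depends on the relative slopes, which at a point are proportional to the elasticities.
Buyer share = εs/(εs + |εd|) = 0.8/(0.8 + 4) = 1/6; seller share = |εd|/(εs + |εd|) = 5/6.

Consumer share = 1/6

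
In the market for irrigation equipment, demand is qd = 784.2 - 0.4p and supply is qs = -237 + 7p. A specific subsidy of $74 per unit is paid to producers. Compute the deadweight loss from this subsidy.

Deadweight loss = $1036

Pre-subsidy: 784.2 - 0.4p = -237 + 7p gives p* = 138, q* = 729.
With the subsidy, sellers receive ps = pb + 74 for each unit, where pb is the price buyers pay.
Supply in terms of pb becomes qs = -237 + 7(pb + 74) = 281 + 7pb. Setting this equal to demand: 784.2 - 0.4pb = 281 + 7pb, so pb = 68.
Sellers receive ps = 68 + 74 = 142; q' = 784.2 − 0.4·68 = 757.
The subsidy expands output by 757 − 729 = 28 past the efficient level; on those units the gap between marginal cost and willingness to pay runs from 0 up to 74.
DWL = ½ × 74 × 28 = 1036.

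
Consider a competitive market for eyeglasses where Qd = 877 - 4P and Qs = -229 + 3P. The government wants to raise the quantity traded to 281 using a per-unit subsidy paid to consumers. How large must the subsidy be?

At Q = 281, invert demand for the buyer price: Pb = (877 − 281)/4 = 149; invert supply for the seller price: Ps = (281 − (-229))/3 = 170.
The subsidy must fill the gap: s = Ps − Pb = 170 − 149 = 21.

Required subsidy s = 21 per unit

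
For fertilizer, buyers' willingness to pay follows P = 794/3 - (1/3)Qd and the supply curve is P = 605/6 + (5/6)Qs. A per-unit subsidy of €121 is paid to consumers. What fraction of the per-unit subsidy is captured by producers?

Pre-subsidy: 794/3 - (1/3)Q = 605/6 + (5/6)Q gives Q* = 983/7 and P* = 1525/7.
With the rebate, buyers effectively pay Pb = Ps − 121, where Ps is the price sellers receive.
On the curves, Pb = 794/3 - (1/3)Q and Ps = 605/6 + (5/6)Q; the wedge Ps − Pb = 121 gives 605/6 + (5/6)Q − (794/3 - (1/3)Q) = 121, so Q' = 1709/7.
Then Pb = 794/3 − (1/3)·(1709/7) = 1283/7 and Ps = 605/6 + (5/6)·(1709/7) = 2130/7.
Buyers' price falls by P* − Pb = 1525/7 − 1283/7 = 242/7; sellers' price rises by Ps − P* = 2130/7 − 1525/7 = 605/7.
So producers capture (605/7)/121 = 5/7 of each unit of subsidy.

Producer share = 5/7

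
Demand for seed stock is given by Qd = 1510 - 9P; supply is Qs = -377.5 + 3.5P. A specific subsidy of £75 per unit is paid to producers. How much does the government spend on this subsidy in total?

Government cost = £25500

Pre-subsidy: 1510 - 9P = -377.5 + 3.5P gives P* = 151, Q* = 151.
With the subsidy, sellers receive Ps = Pb + 75 for each unit, where Pb is the price buyers pay.
Supply in terms of Pb becomes Qs = -377.5 + 3.5(Pb + 75) = -115 + 3.5Pb. Setting this equal to demand: 1510 - 9Pb = -115 + 3.5Pb, so Pb = 130.
Sellers receive Ps = 130 + 75 = 205; Q' = 1510 − 9·130 = 340.
Government outlay = subsidy × quantity = 75 × 340 = 25500.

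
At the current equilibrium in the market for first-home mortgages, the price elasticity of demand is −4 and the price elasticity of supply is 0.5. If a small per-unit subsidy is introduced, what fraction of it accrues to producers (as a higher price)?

Producer share = 8/9

For a small subsidy around the equilibrium, the benefit split depends on the relative slopes, which at a point are proportional to the elasticities.
Buyer share = εs/(εs + |εd|) = 0.5/(0.5 + 4) = 1/9; seller share = |εd|/(εs + |εd|) = 8/9.
So producers capture 8/9 of the subsidy.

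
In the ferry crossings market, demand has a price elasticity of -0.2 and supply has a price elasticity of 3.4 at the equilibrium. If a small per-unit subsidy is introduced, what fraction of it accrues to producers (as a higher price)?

For a small subsidy around the equilibrium, the benefit split depends on the relative slopes, which at a point are proportional to the elasticities.
Buyer share = εs/(εs + |εd|) = 3.4/(3.4 + 0.2) = 17/18; seller share = |εd|/(εs + |εd|) = 1/18.
So producers capture 1/18 of the subsidy.

Producer share = 1/18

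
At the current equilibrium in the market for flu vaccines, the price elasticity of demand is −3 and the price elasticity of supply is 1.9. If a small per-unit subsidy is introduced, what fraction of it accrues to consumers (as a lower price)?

For a small subsidy around the equilibrium, the benefit split depends on the relative slopes, which at a point are proportional to the elasticities.
Buyer share = εs/(εs + |εd|) = 1.9/(1.9 + 3) = 19/49; seller share = |εd|/(εs + |εd|) = 30/49.

Consumer share = 19/49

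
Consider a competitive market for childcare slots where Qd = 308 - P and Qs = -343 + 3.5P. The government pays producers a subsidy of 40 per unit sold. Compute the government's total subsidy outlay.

Government cost = 70000/9

Pre-subsidy: 308 - P = -343 + 3.5P gives P* = 434/3, Q* = 490/3.
With the subsidy, sellers receive Ps = Pb + 40 for each unit, where Pb is the price buyers pay.
Supply in terms of Pb becomes Qs = -343 + 3.5(Pb + 40) = -203 + 3.5Pb. Setting this equal to demand: 308 - Pb = -203 + 3.5Pb, so Pb = 1022/9.
Sellers receive Ps = 1022/9 + 40 = 1382/9; Q' = 308 − 1·(1022/9) = 1750/9.
Government outlay = subsidy × quantity = 40 × 1750/9 = 70000/9.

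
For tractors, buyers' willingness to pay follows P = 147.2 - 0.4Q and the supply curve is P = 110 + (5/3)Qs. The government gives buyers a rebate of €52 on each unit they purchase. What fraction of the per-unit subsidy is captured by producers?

Producer share = 25/31

Pre-subsidy: 147.2 - 0.4Q = 110 + (5/3)Q gives Q* = 18 and P* = 140.
With the rebate, buyers effectively pay Pb = Ps − 52, where Ps is the price sellers receive.
On the curves, Pb = 147.2 - 0.4Q and Ps = 110 + (5/3)Q; the wedge Ps − Pb = 52 gives 110 + (5/3)Q − (147.2 - 0.4Q) = 52, so Q' = 1338/31.
Then Pb = 147.2 − 0.4·(1338/31) = 4028/31 and Ps = 110 + (5/3)·(1338/31) = 5640/31.
Buyers' price falls by P* − Pb = 140 − 4028/31 = 312/31; sellers' price rises by Ps − P* = 5640/31 − 140 = 1300/31.
So producers capture (1300/31)/52 = 25/31 of each unit of subsidy.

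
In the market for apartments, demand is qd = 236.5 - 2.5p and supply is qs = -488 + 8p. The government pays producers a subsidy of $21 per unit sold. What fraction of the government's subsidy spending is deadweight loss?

DWL / government spending = 5/26

Pre-subsidy: 236.5 - 2.5p = -488 + 8p gives p* = 69, q* = 64.
With the subsidy, sellers receive ps = pb + 21 for each unit, where pb is the price buyers pay.
Supply in terms of pb becomes qs = -488 + 8(pb + 21) = -320 + 8pb. Setting this equal to demand: 236.5 - 2.5pb = -320 + 8pb, so pb = 53.
Sellers receive ps = 53 + 21 = 74; q' = 236.5 − 2.5·53 = 104.
ΔCS = ½(64 + 104)(69 − 53) = 1344; ΔPS = ½(64 + 104)(74 − 69) = 420.
Government spending = 21 × 104 = 2184.
DWL = ½ × 21 × (104 − 64) = 420; fraction = 420 / 2184 = 5/26.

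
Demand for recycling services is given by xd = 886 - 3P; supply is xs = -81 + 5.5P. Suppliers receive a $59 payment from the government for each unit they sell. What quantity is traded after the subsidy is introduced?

Pre-subsidy: 886 - 3P = -81 + 5.5P gives P* = 1934/17, x* = 9260/17.
With the subsidy, sellers receive Ps = Pb + 59 for each unit, where Pb is the price buyers pay.
Supply in terms of Pb becomes xs = -81 + 5.5(Pb + 59) = 243.5 + 5.5Pb. Setting this equal to demand: 886 - 3Pb = 243.5 + 5.5Pb, so Pb = 1285/17.
Sellers receive Ps = 1285/17 + 59 = 2288/17; x' = 886 − 3·(1285/17) = 11207/17.

x' = 11207/17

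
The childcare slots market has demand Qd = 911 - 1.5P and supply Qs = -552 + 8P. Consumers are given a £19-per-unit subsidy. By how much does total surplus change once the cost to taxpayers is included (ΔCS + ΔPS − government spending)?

Net change in total surplus = -£228

Pre-subsidy: 911 - 1.5P = -552 + 8P gives P* = 154, Q* = 680.
With the rebate, buyers effectively pay Pb = Ps − 19, where Ps is the price sellers receive.
Demand in terms of Ps becomes Qd = 911 − 1.5(Ps − 19) = 939.5 - 1.5Ps. Setting this equal to supply: 939.5 - 1.5Ps = -552 + 8Ps, so Ps = 157.
Buyers pay Pb = 157 − 19 = 138; Q' = -552 + 8·157 = 704.
ΔCS = ½(680 + 704)(154 − 138) = 11072; ΔPS = ½(680 + 704)(157 − 154) = 2076.
Government spending = 19 × 704 = 13376.
Net change = 11072 + 2076 − 13376 = -228. The loss equals the DWL triangle ½·19·24.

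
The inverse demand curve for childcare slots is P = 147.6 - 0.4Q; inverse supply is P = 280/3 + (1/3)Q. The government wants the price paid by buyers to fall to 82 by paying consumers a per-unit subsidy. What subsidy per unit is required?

At a buyer price of 82, quantity demanded is 369 − 2.5·82 = 164.
Sellers supply 164 only when they receive Ps = 280/3 + (1/3)·164 = 148.
s = Ps − Pb = 148 − 82 = 66.

Required subsidy s = 66 per unit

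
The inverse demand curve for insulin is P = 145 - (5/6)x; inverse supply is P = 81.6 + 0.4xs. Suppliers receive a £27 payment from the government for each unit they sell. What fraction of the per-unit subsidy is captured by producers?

Pre-subsidy: 145 - (5/6)x = 81.6 + 0.4x gives x* = 1902/37 and P* = 3780/37.
With the subsidy, sellers receive Ps = Pb + 27 for each unit, where Pb is the price buyers pay.
On the curves, Pb = 145 - (5/6)x and Ps = 81.6 + 0.4x; the wedge Ps − Pb = 27 gives 81.6 + 0.4x − (145 - (5/6)x) = 27, so x' = 2712/37.
Then Pb = 145 − (5/6)·(2712/37) = 3105/37 and Ps = 81.6 + 0.4·(2712/37) = 4104/37.
Buyers' price falls by P* − Pb = 3780/37 − 3105/37 = 675/37; sellers' price rises by Ps − P* = 4104/37 − 3780/37 = 324/37.
So producers capture (324/37)/27 = 12/37 of each unit of subsidy.

Producer share = 12/37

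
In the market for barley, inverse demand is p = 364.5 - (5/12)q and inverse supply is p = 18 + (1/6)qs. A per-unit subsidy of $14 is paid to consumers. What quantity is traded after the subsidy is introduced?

q' = 618

Pre-subsidy: 364.5 - (5/12)q = 18 + (1/6)q gives q* = 594 and p* = 117.
With the rebate, buyers effectively pay pb = ps − 14, where ps is the price sellers receive.
On the curves, pb = 364.5 - (5/12)q and ps = 18 + (1/6)q; the wedge ps − pb = 14 gives 18 + (1/6)q − (364.5 - (5/12)q) = 14, so q' = 618.
Then pb = 364.5 − (5/12)·618 = 107 and ps = 18 + (1/6)·618 = 121.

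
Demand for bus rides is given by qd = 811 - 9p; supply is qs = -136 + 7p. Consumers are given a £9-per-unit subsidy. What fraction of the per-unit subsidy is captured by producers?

Producer share = 0.5625

Pre-subsidy: 811 - 9p = -136 + 7p gives p* = 59.1875, q* = 278.3125.
With the rebate, buyers effectively pay pb = ps − 9, where ps is the price sellers receive.
Demand in terms of ps becomes qd = 811 − 9(ps − 9) = 892 - 9ps. Setting this equal to supply: 892 - 9ps = -136 + 7ps, so ps = 64.25.
Buyers pay pb = 64.25 − 9 = 55.25; q' = -136 + 7·64.25 = 313.75.
Buyers' price falls by p* − pb = 59.1875 − 55.25 = 3.9375; sellers' price rises by ps − p* = 64.25 − 59.1875 = 5.0625.
So producers capture 5.0625/9 = 0.5625 of each unit of subsidy.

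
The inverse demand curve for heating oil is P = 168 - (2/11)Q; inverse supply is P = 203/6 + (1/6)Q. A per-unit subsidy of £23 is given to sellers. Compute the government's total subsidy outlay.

Pre-subsidy: 168 - (2/11)Q = 203/6 + (1/6)Q gives Q* = 385 and P* = 98.
With the subsidy, sellers receive Ps = Pb + 23 for each unit, where Pb is the price buyers pay.
On the curves, Pb = 168 - (2/11)Q and Ps = 203/6 + (1/6)Q; the wedge Ps − Pb = 23 gives 203/6 + (1/6)Q − (168 - (2/11)Q) = 23, so Q' = 451.
Then Pb = 168 − (2/11)·451 = 86 and Ps = 203/6 + (1/6)·451 = 109.
Government outlay = subsidy × quantity = 23 × 451 = 10373.

Government cost = £10373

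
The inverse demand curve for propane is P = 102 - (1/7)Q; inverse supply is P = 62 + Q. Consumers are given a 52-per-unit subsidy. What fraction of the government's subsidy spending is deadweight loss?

DWL / government spending = 13/46

Pre-subsidy: 102 - (1/7)Q = 62 + Q gives Q* = 35 and P* = 97.
With the rebate, buyers effectively pay Pb = Ps − 52, where Ps is the price sellers receive.
On the curves, Pb = 102 - (1/7)Q and Ps = 62 + Q; the wedge Ps − Pb = 52 gives 62 + Q − (102 - (1/7)Q) = 52, so Q' = 80.5.
Then Pb = 102 − (1/7)·80.5 = 90.5 and Ps = 62 + 1·80.5 = 142.5.
ΔCS = ½(35 + 80.5)(97 − 90.5) = 375.375; ΔPS = ½(35 + 80.5)(142.5 − 97) = 2627.625.
Government spending = 52 × 80.5 = 4186.
DWL = ½ × 52 × (80.5 − 35) = 1183; fraction = 1183 / 4186 = 13/46.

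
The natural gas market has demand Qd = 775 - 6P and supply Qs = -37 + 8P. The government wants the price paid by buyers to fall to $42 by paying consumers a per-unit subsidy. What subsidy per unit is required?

Required subsidy s = $28 per unit

At a buyer price of 42, quantity demanded is 775 − 6·42 = 523.
Sellers supply 523 only when they receive Ps with -37 + 8·Ps = 523, i.e. Ps = 70.
s = Ps − Pb = 70 − 42 = 28.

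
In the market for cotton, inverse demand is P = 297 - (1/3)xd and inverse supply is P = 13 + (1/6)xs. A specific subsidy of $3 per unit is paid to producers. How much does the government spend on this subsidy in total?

Pre-subsidy: 297 - (1/3)x = 13 + (1/6)x gives x* = 568 and P* = 323/3.
With the subsidy, sellers receive Ps = Pb + 3 for each unit, where Pb is the price buyers pay.
On the curves, Pb = 297 - (1/3)x and Ps = 13 + (1/6)x; the wedge Ps − Pb = 3 gives 13 + (1/6)x − (297 - (1/3)x) = 3, so x' = 574.
Then Pb = 297 − (1/3)·574 = 317/3 and Ps = 13 + (1/6)·574 = 326/3.
Government outlay = subsidy × quantity = 3 × 574 = 1722.

Government cost = $1722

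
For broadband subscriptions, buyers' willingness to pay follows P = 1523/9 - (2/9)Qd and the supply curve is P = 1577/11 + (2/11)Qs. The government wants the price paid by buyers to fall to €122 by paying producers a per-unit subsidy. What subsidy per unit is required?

At a buyer price of 122, quantity demanded is 761.5 − 4.5·122 = 212.5.
Sellers supply 212.5 only when they receive Ps = 1577/11 + (2/11)·212.5 = 182.
s = Ps − Pb = 182 − 122 = 60.

Required subsidy s = €60 per unit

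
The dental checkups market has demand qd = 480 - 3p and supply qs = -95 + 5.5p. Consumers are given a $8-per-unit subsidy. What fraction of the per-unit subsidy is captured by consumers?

Pre-subsidy: 480 - 3p = -95 + 5.5p gives p* = 1150/17, q* = 4710/17.
With the rebate, buyers effectively pay pb = ps − 8, where ps is the price sellers receive.
Demand in terms of ps becomes qd = 480 − 3(ps − 8) = 504 - 3ps. Setting this equal to supply: 504 - 3ps = -95 + 5.5ps, so ps = 1198/17.
Buyers pay pb = 1198/17 − 8 = 1062/17; q' = -95 + 5.5·(1198/17) = 4974/17.
Buyers' price falls by p* − pb = 1150/17 − 1062/17 = 88/17; sellers' price rises by ps − p* = 1198/17 − 1150/17 = 48/17.
So consumers capture (88/17)/8 = 11/17 of each unit of subsidy.

Consumer share = 11/17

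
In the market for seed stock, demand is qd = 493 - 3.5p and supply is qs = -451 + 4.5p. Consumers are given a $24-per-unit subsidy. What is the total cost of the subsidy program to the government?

Government cost = $3054

Pre-subsidy: 493 - 3.5p = -451 + 4.5p gives p* = 118, q* = 80.
With the rebate, buyers effectively pay pb = ps − 24, where ps is the price sellers receive.
Demand in terms of ps becomes qd = 493 − 3.5(ps − 24) = 577 - 3.5ps. Setting this equal to supply: 577 - 3.5ps = -451 + 4.5ps, so ps = 128.5.
Buyers pay pb = 128.5 − 24 = 104.5; q' = -451 + 4.5·128.5 = 127.25.
Government outlay = subsidy × quantity = 24 × 127.25 = 3054.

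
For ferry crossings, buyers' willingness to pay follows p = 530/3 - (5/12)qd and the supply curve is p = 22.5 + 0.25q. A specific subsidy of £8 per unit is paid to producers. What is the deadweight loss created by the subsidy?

Pre-subsidy: 530/3 - (5/12)q = 22.5 + 0.25q gives q* = 231.25 and p* = 80.3125.
With the subsidy, sellers receive ps = pb + 8 for each unit, where pb is the price buyers pay.
On the curves, pb = 530/3 - (5/12)q and ps = 22.5 + 0.25q; the wedge ps − pb = 8 gives 22.5 + 0.25q − (530/3 - (5/12)q) = 8, so q' = 243.25.
Then pb = 530/3 − (5/12)·243.25 = 75.3125 and ps = 22.5 + 0.25·243.25 = 83.3125.
The subsidy expands output by 243.25 − 231.25 = 12 past the efficient level; on those units the gap between marginal cost and willingness to pay runs from 0 up to 8.
DWL = ½ × 8 × 12 = 48.

Deadweight loss = £48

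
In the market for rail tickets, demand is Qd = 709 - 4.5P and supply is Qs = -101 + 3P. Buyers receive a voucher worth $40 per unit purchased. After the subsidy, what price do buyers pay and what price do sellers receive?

Pre-subsidy: 709 - 4.5P = -101 + 3P gives P* = 108, Q* = 223.
With the rebate, buyers effectively pay Pb = Ps − 40, where Ps is the price sellers receive.
Demand in terms of Ps becomes Qd = 709 − 4.5(Ps − 40) = 889 - 4.5Ps. Setting this equal to supply: 889 - 4.5Ps = -101 + 3Ps, so Ps = 132.
Buyers pay Pb = 132 − 40 = 92; Q' = -101 + 3·132 = 295.

Buyers pay $92; sellers receive $132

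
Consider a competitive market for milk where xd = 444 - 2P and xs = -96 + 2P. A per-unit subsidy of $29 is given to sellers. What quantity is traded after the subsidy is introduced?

x' = 203

Pre-subsidy: 444 - 2P = -96 + 2P gives P* = 135, x* = 174.
With the subsidy, sellers receive Ps = Pb + 29 for each unit, where Pb is the price buyers pay.
Supply in terms of Pb becomes xs = -96 + 2(Pb + 29) = -38 + 2Pb. Setting this equal to demand: 444 - 2Pb = -38 + 2Pb, so Pb = 120.5.
Sellers receive Ps = 120.5 + 29 = 149.5; x' = 444 − 2·120.5 = 203.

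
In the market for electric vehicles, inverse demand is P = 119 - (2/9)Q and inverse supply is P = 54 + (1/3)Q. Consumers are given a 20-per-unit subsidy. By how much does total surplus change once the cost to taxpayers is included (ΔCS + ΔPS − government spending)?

Pre-subsidy: 119 - (2/9)Q = 54 + (1/3)Q gives Q* = 117 and P* = 93.
With the rebate, buyers effectively pay Pb = Ps − 20, where Ps is the price sellers receive.
On the curves, Pb = 119 - (2/9)Q and Ps = 54 + (1/3)Q; the wedge Ps − Pb = 20 gives 54 + (1/3)Q − (119 - (2/9)Q) = 20, so Q' = 153.
Then Pb = 119 − (2/9)·153 = 85 and Ps = 54 + (1/3)·153 = 105.
ΔCS = ½(117 + 153)(93 − 85) = 1080; ΔPS = ½(117 + 153)(105 − 93) = 1620.
Government spending = 20 × 153 = 3060.
Net change = 1080 + 1620 − 3060 = -360. The loss equals the DWL triangle ½·20·36.

Net change in total surplus = -360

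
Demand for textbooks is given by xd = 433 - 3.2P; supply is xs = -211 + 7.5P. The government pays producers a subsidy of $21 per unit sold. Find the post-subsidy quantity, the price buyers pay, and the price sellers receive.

Pre-subsidy: 433 - 3.2P = -211 + 7.5P gives P* = 6440/107, x* = 25723/107.
With the subsidy, sellers receive Ps = Pb + 21 for each unit, where Pb is the price buyers pay.
Supply in terms of Pb becomes xs = -211 + 7.5(Pb + 21) = -53.5 + 7.5Pb. Setting this equal to demand: 433 - 3.2Pb = -53.5 + 7.5Pb, so Pb = 4865/107.
Sellers receive Ps = 4865/107 + 21 = 7112/107; x' = 433 − 3.2·(4865/107) = 30763/107.

x' = 30763/107; buyers pay 4865/107; sellers receive 7112/107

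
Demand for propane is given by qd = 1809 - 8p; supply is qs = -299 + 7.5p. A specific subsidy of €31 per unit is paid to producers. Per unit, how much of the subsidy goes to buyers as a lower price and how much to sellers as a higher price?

Pre-subsidy: 1809 - 8p = -299 + 7.5p gives p* = 136, q* = 721.
With the subsidy, sellers receive ps = pb + 31 for each unit, where pb is the price buyers pay.
Supply in terms of pb becomes qs = -299 + 7.5(pb + 31) = -66.5 + 7.5pb. Setting this equal to demand: 1809 - 8pb = -66.5 + 7.5pb, so pb = 121.
Sellers receive ps = 121 + 31 = 152; q' = 1809 − 8·121 = 841.
Buyers' price falls by p* − pb = 136 − 121 = 15; sellers' price rises by ps − p* = 152 − 136 = 16.

Buyers gain €15 per unit; sellers gain €16 per unit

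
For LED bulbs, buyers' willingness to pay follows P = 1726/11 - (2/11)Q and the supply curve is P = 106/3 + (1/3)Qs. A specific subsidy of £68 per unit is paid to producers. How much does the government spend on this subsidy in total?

Government cost = £25024

Pre-subsidy: 1726/11 - (2/11)Q = 106/3 + (1/3)Q gives Q* = 236 and P* = 114.
With the subsidy, sellers receive Ps = Pb + 68 for each unit, where Pb is the price buyers pay.
On the curves, Pb = 1726/11 - (2/11)Q and Ps = 106/3 + (1/3)Q; the wedge Ps − Pb = 68 gives 106/3 + (1/3)Q − (1726/11 - (2/11)Q) = 68, so Q' = 368.
Then Pb = 1726/11 − (2/11)·368 = 90 and Ps = 106/3 + (1/3)·368 = 158.
Government outlay = subsidy × quantity = 68 × 368 = 25024.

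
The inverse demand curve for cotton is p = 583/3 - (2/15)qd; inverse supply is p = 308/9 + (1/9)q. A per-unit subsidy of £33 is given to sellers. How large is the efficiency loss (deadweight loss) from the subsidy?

Pre-subsidy: 583/3 - (2/15)q = 308/9 + (1/9)q gives q* = 655 and p* = 107.
With the subsidy, sellers receive ps = pb + 33 for each unit, where pb is the price buyers pay.
On the curves, pb = 583/3 - (2/15)q and ps = 308/9 + (1/9)q; the wedge ps − pb = 33 gives 308/9 + (1/9)q − (583/3 - (2/15)q) = 33, so q' = 790.
Then pb = 583/3 − (2/15)·790 = 89 and ps = 308/9 + (1/9)·790 = 122.
The subsidy expands output by 790 − 655 = 135 past the efficient level; on those units the gap between marginal cost and willingness to pay runs from 0 up to 33.
DWL = ½ × 33 × 135 = 2227.5.

Deadweight loss = £2227.5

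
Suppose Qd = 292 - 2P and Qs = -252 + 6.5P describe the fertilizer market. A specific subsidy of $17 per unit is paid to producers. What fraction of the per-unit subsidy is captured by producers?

Pre-subsidy: 292 - 2P = -252 + 6.5P gives P* = 64, Q* = 164.
With the subsidy, sellers receive Ps = Pb + 17 for each unit, where Pb is the price buyers pay.
Supply in terms of Pb becomes Qs = -252 + 6.5(Pb + 17) = -141.5 + 6.5Pb. Setting this equal to demand: 292 - 2Pb = -141.5 + 6.5Pb, so Pb = 51.
Sellers receive Ps = 51 + 17 = 68; Q' = 292 − 2·51 = 190.
Buyers' price falls by P* − Pb = 64 − 51 = 13; sellers' price rises by Ps − P* = 68 − 64 = 4.
So producers capture 4/17 = 4/17 of each unit of subsidy.

Producer share = 4/17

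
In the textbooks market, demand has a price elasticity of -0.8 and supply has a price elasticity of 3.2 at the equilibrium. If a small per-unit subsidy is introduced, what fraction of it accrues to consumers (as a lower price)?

Consumer share = 0.8

For a small subsidy around the equilibrium, the benefit split depends on the relative slopes, which at a point are proportional to the elasticities.
Buyer share = εs/(εs + |εd|) = 3.2/(3.2 + 0.8) = 0.8; seller share = |εd|/(εs + |εd|) = 0.2.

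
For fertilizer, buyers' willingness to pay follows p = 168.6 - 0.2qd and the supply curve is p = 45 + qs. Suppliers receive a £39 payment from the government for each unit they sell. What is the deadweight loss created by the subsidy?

Pre-subsidy: 168.6 - 0.2q = 45 + q gives q* = 103 and p* = 148.
With the subsidy, sellers receive ps = pb + 39 for each unit, where pb is the price buyers pay.
On the curves, pb = 168.6 - 0.2q and ps = 45 + q; the wedge ps − pb = 39 gives 45 + q − (168.6 - 0.2q) = 39, so q' = 135.5.
Then pb = 168.6 − 0.2·135.5 = 141.5 and ps = 45 + 1·135.5 = 180.5.
The subsidy expands output by 135.5 − 103 = 32.5 past the efficient level; on those units the gap between marginal cost and willingness to pay runs from 0 up to 39.
DWL = ½ × 39 × 32.5 = 633.75.

Deadweight loss = £633.75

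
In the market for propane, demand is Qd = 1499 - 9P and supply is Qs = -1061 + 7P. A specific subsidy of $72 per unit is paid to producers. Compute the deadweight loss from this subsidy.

Deadweight loss = $10206

Pre-subsidy: 1499 - 9P = -1061 + 7P gives P* = 160, Q* = 59.
With the subsidy, sellers receive Ps = Pb + 72 for each unit, where Pb is the price buyers pay.
Supply in terms of Pb becomes Qs = -1061 + 7(Pb + 72) = -557 + 7Pb. Setting this equal to demand: 1499 - 9Pb = -557 + 7Pb, so Pb = 128.5.
Sellers receive Ps = 128.5 + 72 = 200.5; Q' = 1499 − 9·128.5 = 342.5.
The subsidy expands output by 342.5 − 59 = 283.5 past the efficient level; on those units the gap between marginal cost and willingness to pay runs from 0 up to 72.
DWL = ½ × 72 × 283.5 = 10206.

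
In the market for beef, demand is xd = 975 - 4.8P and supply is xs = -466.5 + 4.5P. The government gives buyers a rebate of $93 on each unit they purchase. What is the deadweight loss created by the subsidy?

Pre-subsidy: 975 - 4.8P = -466.5 + 4.5P gives P* = 155, x* = 231.
With the rebate, buyers effectively pay Pb = Ps − 93, where Ps is the price sellers receive.
Demand in terms of Ps becomes xd = 975 − 4.8(Ps − 93) = 1421.4 - 4.8Ps. Setting this equal to supply: 1421.4 - 4.8Ps = -466.5 + 4.5Ps, so Ps = 203.
Buyers pay Pb = 203 − 93 = 110; x' = -466.5 + 4.5·203 = 447.
The subsidy expands output by 447 − 231 = 216 past the efficient level; on those units the gap between marginal cost and willingness to pay runs from 0 up to 93.
DWL = ½ × 93 × 216 = 10044.

Deadweight loss = $10044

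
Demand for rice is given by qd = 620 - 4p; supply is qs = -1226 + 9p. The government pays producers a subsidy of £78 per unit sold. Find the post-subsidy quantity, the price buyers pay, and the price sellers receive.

Pre-subsidy: 620 - 4p = -1226 + 9p gives p* = 142, q* = 52.
With the subsidy, sellers receive ps = pb + 78 for each unit, where pb is the price buyers pay.
Supply in terms of pb becomes qs = -1226 + 9(pb + 78) = -524 + 9pb. Setting this equal to demand: 620 - 4pb = -524 + 9pb, so pb = 88.
Sellers receive ps = 88 + 78 = 166; q' = 620 − 4·88 = 268.

q' = 268; buyers pay £88; sellers receive £166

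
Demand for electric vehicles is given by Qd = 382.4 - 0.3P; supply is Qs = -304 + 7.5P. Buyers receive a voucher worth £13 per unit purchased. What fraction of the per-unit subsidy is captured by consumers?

Pre-subsidy: 382.4 - 0.3P = -304 + 7.5P gives P* = 88, Q* = 356.
With the rebate, buyers effectively pay Pb = Ps − 13, where Ps is the price sellers receive.
Demand in terms of Ps becomes Qd = 382.4 − 0.3(Ps − 13) = 386.3 - 0.3Ps. Setting this equal to supply: 386.3 - 0.3Ps = -304 + 7.5Ps, so Ps = 88.5.
Buyers pay Pb = 88.5 − 13 = 75.5; Q' = -304 + 7.5·88.5 = 359.75.
Buyers' price falls by P* − Pb = 88 − 75.5 = 12.5; sellers' price rises by Ps − P* = 88.5 − 88 = 0.5.
So consumers capture 12.5/13 = 25/26 of each unit of subsidy.

Consumer share = 25/26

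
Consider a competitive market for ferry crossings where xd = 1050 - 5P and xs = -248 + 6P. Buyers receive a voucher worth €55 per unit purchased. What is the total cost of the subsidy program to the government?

Pre-subsidy: 1050 - 5P = -248 + 6P gives P* = 118, x* = 460.
With the rebate, buyers effectively pay Pb = Ps − 55, where Ps is the price sellers receive.
Demand in terms of Ps becomes xd = 1050 − 5(Ps − 55) = 1325 - 5Ps. Setting this equal to supply: 1325 - 5Ps = -248 + 6Ps, so Ps = 143.
Buyers pay Pb = 143 − 55 = 88; x' = -248 + 6·143 = 610.
Government outlay = subsidy × quantity = 55 × 610 = 33550.

Government cost = €33550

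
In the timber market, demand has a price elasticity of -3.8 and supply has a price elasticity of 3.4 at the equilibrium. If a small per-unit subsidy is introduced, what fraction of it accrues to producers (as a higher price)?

Producer share = 19/36

For a small subsidy around the equilibrium, the benefit split depends on the relative slopes, which at a point are proportional to the elasticities.
Buyer share = εs/(εs + |εd|) = 3.4/(3.4 + 3.8) = 17/36; seller share = |εd|/(εs + |εd|) = 19/36.
So producers capture 19/36 of the subsidy.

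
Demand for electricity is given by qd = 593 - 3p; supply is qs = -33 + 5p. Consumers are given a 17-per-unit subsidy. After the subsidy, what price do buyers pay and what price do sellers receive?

Buyers pay 67.625; sellers receive 84.625

Pre-subsidy: 593 - 3p = -33 + 5p gives p* = 78.25, q* = 358.25.
With the rebate, buyers effectively pay pb = ps − 17, where ps is the price sellers receive.
Demand in terms of ps becomes qd = 593 − 3(ps − 17) = 644 - 3ps. Setting this equal to supply: 644 - 3ps = -33 + 5ps, so ps = 84.625.
Buyers pay pb = 84.625 − 17 = 67.625; q' = -33 + 5·84.625 = 390.125.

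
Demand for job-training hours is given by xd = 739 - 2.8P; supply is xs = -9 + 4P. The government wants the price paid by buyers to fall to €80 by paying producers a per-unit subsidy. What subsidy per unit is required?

Required subsidy s = €51 per unit

At a buyer price of 80, quantity demanded is 739 − 2.8·80 = 515.
Sellers supply 515 only when they receive Ps with -9 + 4·Ps = 515, i.e. Ps = 131.
s = Ps − Pb = 131 − 80 = 51.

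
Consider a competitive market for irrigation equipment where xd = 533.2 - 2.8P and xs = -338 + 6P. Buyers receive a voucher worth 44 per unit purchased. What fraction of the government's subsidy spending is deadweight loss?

Pre-subsidy: 533.2 - 2.8P = -338 + 6P gives P* = 99, x* = 256.
With the rebate, buyers effectively pay Pb = Ps − 44, where Ps is the price sellers receive.
Demand in terms of Ps becomes xd = 533.2 − 2.8(Ps − 44) = 656.4 - 2.8Ps. Setting this equal to supply: 656.4 - 2.8Ps = -338 + 6Ps, so Ps = 113.
Buyers pay Pb = 113 − 44 = 69; x' = -338 + 6·113 = 340.
ΔCS = ½(256 + 340)(99 − 69) = 8940; ΔPS = ½(256 + 340)(113 − 99) = 4172.
Government spending = 44 × 340 = 14960.
DWL = ½ × 44 × (340 − 256) = 1848; fraction = 1848 / 14960 = 21/170.

DWL / government spending = 21/170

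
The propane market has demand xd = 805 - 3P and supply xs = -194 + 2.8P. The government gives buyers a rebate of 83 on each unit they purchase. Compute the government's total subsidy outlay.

Pre-subsidy: 805 - 3P = -194 + 2.8P gives P* = 4995/29, x* = 8360/29.
With the rebate, buyers effectively pay Pb = Ps − 83, where Ps is the price sellers receive.
Demand in terms of Ps becomes xd = 805 − 3(Ps − 83) = 1054 - 3Ps. Setting this equal to supply: 1054 - 3Ps = -194 + 2.8Ps, so Ps = 6240/29.
Buyers pay Pb = 6240/29 − 83 = 3833/29; x' = -194 + 2.8·(6240/29) = 11846/29.
Government outlay = subsidy × quantity = 83 × 11846/29 = 983218/29.

Government cost = 983218/29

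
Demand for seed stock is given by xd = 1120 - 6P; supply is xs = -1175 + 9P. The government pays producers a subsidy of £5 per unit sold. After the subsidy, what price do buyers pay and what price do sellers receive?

Pre-subsidy: 1120 - 6P = -1175 + 9P gives P* = 153, x* = 202.
With the subsidy, sellers receive Ps = Pb + 5 for each unit, where Pb is the price buyers pay.
Supply in terms of Pb becomes xs = -1175 + 9(Pb + 5) = -1130 + 9Pb. Setting this equal to demand: 1120 - 6Pb = -1130 + 9Pb, so Pb = 150.
Sellers receive Ps = 150 + 5 = 155; x' = 1120 − 6·150 = 220.

Buyers pay £150; sellers receive £155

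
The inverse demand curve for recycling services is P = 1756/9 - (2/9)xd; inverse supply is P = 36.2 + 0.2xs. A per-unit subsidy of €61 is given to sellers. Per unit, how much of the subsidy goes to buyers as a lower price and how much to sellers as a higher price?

Pre-subsidy: 1756/9 - (2/9)x = 36.2 + 0.2x gives x* = 7151/19 and P* = 2118/19.
With the subsidy, sellers receive Ps = Pb + 61 for each unit, where Pb is the price buyers pay.
On the curves, Pb = 1756/9 - (2/9)x and Ps = 36.2 + 0.2x; the wedge Ps − Pb = 61 gives 36.2 + 0.2x − (1756/9 - (2/9)x) = 61, so x' = 9896/19.
Then Pb = 1756/9 − (2/9)·(9896/19) = 1508/19 and Ps = 36.2 + 0.2·(9896/19) = 2667/19.
Buyers' price falls by P* − Pb = 2118/19 − 1508/19 = 610/19; sellers' price rises by Ps − P* = 2667/19 − 2118/19 = 549/19.

Buyers gain 610/19 per unit; sellers gain 549/19 per unit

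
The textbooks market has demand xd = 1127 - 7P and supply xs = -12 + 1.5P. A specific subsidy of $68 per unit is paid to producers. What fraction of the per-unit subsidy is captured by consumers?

Pre-subsidy: 1127 - 7P = -12 + 1.5P gives P* = 134, x* = 189.
With the subsidy, sellers receive Ps = Pb + 68 for each unit, where Pb is the price buyers pay.
Supply in terms of Pb becomes xs = -12 + 1.5(Pb + 68) = 90 + 1.5Pb. Setting this equal to demand: 1127 - 7Pb = 90 + 1.5Pb, so Pb = 122.
Sellers receive Ps = 122 + 68 = 190; x' = 1127 − 7·122 = 273.
Buyers' price falls by P* − Pb = 134 − 122 = 12; sellers' price rises by Ps − P* = 190 − 134 = 56.
So consumers capture 12/68 = 3/17 of each unit of subsidy.

Consumer share = 3/17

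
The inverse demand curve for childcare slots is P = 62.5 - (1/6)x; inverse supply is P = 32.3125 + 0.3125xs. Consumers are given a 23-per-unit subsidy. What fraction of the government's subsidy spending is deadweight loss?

DWL / government spending = 8/37

Pre-subsidy: 62.5 - (1/6)x = 32.3125 + 0.3125x gives x* = 63 and P* = 52.
With the rebate, buyers effectively pay Pb = Ps − 23, where Ps is the price sellers receive.
On the curves, Pb = 62.5 - (1/6)x and Ps = 32.3125 + 0.3125x; the wedge Ps − Pb = 23 gives 32.3125 + 0.3125x − (62.5 - (1/6)x) = 23, so x' = 111.
Then Pb = 62.5 − (1/6)·111 = 44 and Ps = 32.3125 + 0.3125·111 = 67.
ΔCS = ½(63 + 111)(52 − 44) = 696; ΔPS = ½(63 + 111)(67 − 52) = 1305.
Government spending = 23 × 111 = 2553.
DWL = ½ × 23 × (111 − 63) = 552; fraction = 552 / 2553 = 8/37.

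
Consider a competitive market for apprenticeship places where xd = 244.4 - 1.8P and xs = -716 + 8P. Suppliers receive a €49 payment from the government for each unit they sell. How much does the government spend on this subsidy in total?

Pre-subsidy: 244.4 - 1.8P = -716 + 8P gives P* = 98, x* = 68.
With the subsidy, sellers receive Ps = Pb + 49 for each unit, where Pb is the price buyers pay.
Supply in terms of Pb becomes xs = -716 + 8(Pb + 49) = -324 + 8Pb. Setting this equal to demand: 244.4 - 1.8Pb = -324 + 8Pb, so Pb = 58.
Sellers receive Ps = 58 + 49 = 107; x' = 244.4 − 1.8·58 = 140.
Government outlay = subsidy × quantity = 49 × 140 = 6860.

Government cost = €6860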